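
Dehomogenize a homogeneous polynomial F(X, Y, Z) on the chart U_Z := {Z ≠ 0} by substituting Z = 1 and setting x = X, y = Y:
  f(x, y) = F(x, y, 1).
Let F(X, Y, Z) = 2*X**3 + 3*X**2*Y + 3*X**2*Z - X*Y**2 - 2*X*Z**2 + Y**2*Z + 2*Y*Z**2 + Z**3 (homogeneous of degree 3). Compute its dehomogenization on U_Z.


f(x, y) = 2*x**3 + 3*x**2*y + 3*x**2 - x*y**2 - 2*x + y**2 + 2*y + 1

On U_Z we set Z = 1. Each monomial c·X^i·Y^j·Z^k in F becomes c·x^i·y^j·1^k = c·x^i·y^j.
Substituting Z = 1: F(X, Y, 1) = 2*x**3 + 3*x**2*y + 3*x**2 - x*y**2 - 2*x + y**2 + 2*y + 1.
Note: deg(f) ≤ deg(F) = 3; strict inequality happens when F is divisible by Z (lost terms).


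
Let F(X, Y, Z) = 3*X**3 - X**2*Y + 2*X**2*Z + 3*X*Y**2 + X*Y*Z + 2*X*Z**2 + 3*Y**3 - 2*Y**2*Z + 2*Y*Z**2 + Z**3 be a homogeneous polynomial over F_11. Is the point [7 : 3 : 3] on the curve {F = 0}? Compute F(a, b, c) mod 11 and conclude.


F(7,3,3) ≡ 1 (mod 11); P is NOT on the curve.

Evaluate F(7, 3, 3) term-by-term (mod 11).
  3*X**3 ↦ 3·343·1·1 = 1029
  -X**2*Y ↦ -1·49·3·1 = -147
  2*X**2*Z ↦ 2·49·1·3 = 294
  3*X*Y**2 ↦ 3·7·9·1 = 189
  X*Y*Z ↦ 1·7·3·3 = 63
  2*X*Z**2 ↦ 2·7·1·9 = 126
  3*Y**3 ↦ 3·1·27·1 = 81
  -2*Y**2*Z ↦ -2·1·9·3 = -54
  2*Y*Z**2 ↦ 2·1·3·9 = 54
  Z**3 ↦ 1·1·1·27 = 27
Sum: F(7, 3, 3) = (1029) + (-147) + (294) + (189) + (63) + (126) + (81) + (-54) + (54) + (27) = 1662.
Reducing mod 11: 1662 ≡ 1 (mod 11).
Since F(a, b, c) ≡ 1 ≠ 0 (mod 11), P does NOT lie on the curve.


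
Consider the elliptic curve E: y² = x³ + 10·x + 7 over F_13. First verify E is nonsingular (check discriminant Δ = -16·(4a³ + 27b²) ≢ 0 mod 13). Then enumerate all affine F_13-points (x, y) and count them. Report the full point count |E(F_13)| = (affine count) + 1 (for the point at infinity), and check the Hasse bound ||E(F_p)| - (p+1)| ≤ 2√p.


Affine points = {(2, 3), (2, 10), (3, 5), (3, 8), (5, 0), (6, 6), (6, 7), (7, 2), (7, 11), (8, 1), (8, 12), (12, 3), (12, 10)}; affine count = 13; |E(F_13)| = 14.

Discriminant check: Δ ∝ 4a³ + 27b² = 4·10³ + 27·7² = 4·1000 + 27·49 ≡ 6 (mod 13). Nonzero ⇒ E is nonsingular.
For each x ∈ F_13, compute rhs = x³ + 10·x + 7 mod 13, then count y ∈ F_13 with y² ≡ rhs.
  x = 0: rhs = 7, matching y values: none (0 points).
  x = 1: rhs = 5, matching y values: none (0 points).
  x = 2: rhs = 9, matching y values: 3, 10 (2 points).
  x = 3: rhs = 12, matching y values: 5, 8 (2 points).
  x = 4: rhs = 7, matching y values: none (0 points).
  x = 5: rhs = 0, matching y values: 0 (1 points).
  x = 6: rhs = 10, matching y values: 6, 7 (2 points).
  x = 7: rhs = 4, matching y values: 2, 11 (2 points).
  x = 8: rhs = 1, matching y values: 1, 12 (2 points).
  x = 9: rhs = 7, matching y values: none (0 points).
  x = 10: rhs = 2, matching y values: none (0 points).
  x = 11: rhs = 5, matching y values: none (0 points).
  x = 12: rhs = 9, matching y values: 3, 10 (2 points).
Total affine count: 13.
Full point count |E(F_13)| = 13 + 1 = 14.
Hasse bound: |14 − (13+1)| = |0| = 0 ≤ 2√13 ≈ 7.2111 ✓.


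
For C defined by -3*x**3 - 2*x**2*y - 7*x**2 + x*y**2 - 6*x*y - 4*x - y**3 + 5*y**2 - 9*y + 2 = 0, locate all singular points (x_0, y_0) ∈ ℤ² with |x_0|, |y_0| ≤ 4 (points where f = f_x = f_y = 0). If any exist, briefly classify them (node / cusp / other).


Singular points: {(-1, 1)}; classification: cusp.

Compute partial derivatives:
  f_x = -9*x**2 - 4*x*y - 14*x + y**2 - 6*y - 4.
  f_y = -2*x**2 + 2*x*y - 6*x - 3*y**2 + 10*y - 9.
Scan x_0 ∈ {−4, ..., 4}. For each x_0, f_y(x_0, y) is a polynomial in y; find its integer roots y ∈ {−4, ..., 4}, then test f_x and f at those candidates.
  x = -4: f_y(-4, y) = -3*y**2 + 2*y - 17; no integer root y with |y| ≤ 4.
  x = -3: f_y(-3, y) = -3*y**2 + 4*y - 9; no integer root y with |y| ≤ 4.
  x = -2: f_y(-2, y) = -3*y**2 + 6*y - 5; no integer root y with |y| ≤ 4.
  x = -1: f_y(-1, y) = -3*y**2 + 8*y - 5; vanishes at y ∈ {1}. (-1, 1): f_x = 0, f = 0 — SINGULAR.
  x = 0: f_y(0, y) = -3*y**2 + 10*y - 9; no integer root y with |y| ≤ 4.
  x = 1: f_y(1, y) = -3*y**2 + 12*y - 17; no integer root y with |y| ≤ 4.
  x = 2: f_y(2, y) = -3*y**2 + 14*y - 29; no integer root y with |y| ≤ 4.
  x = 3: f_y(3, y) = -3*y**2 + 16*y - 45; no integer root y with |y| ≤ 4.
  x = 4: f_y(4, y) = -3*y**2 + 18*y - 65; no integer root y with |y| ≤ 4.
Only singular point on the grid: (-1, 1).
Classify: substitute x = -1 + u, y = 1 + v and expand: f = -3*u**3 - 2*u**2*v + u*v**2 - v**3 + v**2.
No constant or linear terms (consistent with a singular point). Quadratic part: v**2. Cubic part: -3*u**3 - 2*u**2*v + u*v**2 - v**3.
The quadratic part v**2 is a perfect square, so there is a single (double) tangent line v = 0, i.e. y = 1. Restricting the cubic part to that line (v = 0) leaves -3*u**3 ≠ 0, so f is not divisible by v and the branch is v² ≈ 3*u**3 to lowest order — this is a cusp.
Classification: cusp.


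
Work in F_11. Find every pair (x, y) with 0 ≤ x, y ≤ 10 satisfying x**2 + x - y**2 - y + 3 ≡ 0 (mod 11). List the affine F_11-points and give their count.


Affine F_11-points: {(2, 4), (2, 6), (4, 3), (4, 7), (5, 0), (5, 10), (6, 3), (6, 7), (8, 4), (8, 6)}; count = 10.

For each of the 121 pairs (x, y) ∈ F_11², evaluate f(x, y) mod 11. Record the zeros.
  x = 0: [0↦3, 1↦1, 2↦8, 3↦2, 4↦5, 5↦6, 6↦5, 7↦2, 8↦8, 9↦1, 10↦3]  zeros at y ∈ ∅
  x = 1: [0↦5, 1↦3, 2↦10, 3↦4, 4↦7, 5↦8, 6↦7, 7↦4, 8↦10, 9↦3, 10↦5]  zeros at y ∈ ∅
  x = 2: [0↦9, 1↦7, 2↦3, 3↦8, 4↦0, 5↦1, 6↦0, 7↦8, 8↦3, 9↦7, 10↦9]  zeros at y ∈ {4, 6}
  x = 3: [0↦4, 1↦2, 2↦9, 3↦3, 4↦6, 5↦7, 6↦6, 7↦3, 8↦9, 9↦2, 10↦4]  zeros at y ∈ ∅
  x = 4: [0↦1, 1↦10, 2↦6, 3↦0, 4↦3, 5↦4, 6↦3, 7↦0, 8↦6, 9↦10, 10↦1]  zeros at y ∈ {3, 7}
  x = 5: [0↦0, 1↦9, 2↦5, 3↦10, 4↦2, 5↦3, 6↦2, 7↦10, 8↦5, 9↦9, 10↦0]  zeros at y ∈ {0, 10}
  x = 6: [0↦1, 1↦10, 2↦6, 3↦0, 4↦3, 5↦4, 6↦3, 7↦0, 8↦6, 9↦10, 10↦1]  zeros at y ∈ {3, 7}
  x = 7: [0↦4, 1↦2, 2↦9, 3↦3, 4↦6, 5↦7, 6↦6, 7↦3, 8↦9, 9↦2, 10↦4]  zeros at y ∈ ∅
  x = 8: [0↦9, 1↦7, 2↦3, 3↦8, 4↦0, 5↦1, 6↦0, 7↦8, 8↦3, 9↦7, 10↦9]  zeros at y ∈ {4, 6}
  x = 9: [0↦5, 1↦3, 2↦10, 3↦4, 4↦7, 5↦8, 6↦7, 7↦4, 8↦10, 9↦3, 10↦5]  zeros at y ∈ ∅
  x = 10: [0↦3, 1↦1, 2↦8, 3↦2, 4↦5, 5↦6, 6↦5, 7↦2, 8↦8, 9↦1, 10↦3]  zeros at y ∈ ∅
Collecting zeros: affine points = {(2, 4), (2, 6), (4, 3), (4, 7), (5, 0), (5, 10), (6, 3), (6, 7), (8, 4), (8, 6)}.
Total count |C(F_11)_aff| = 10.


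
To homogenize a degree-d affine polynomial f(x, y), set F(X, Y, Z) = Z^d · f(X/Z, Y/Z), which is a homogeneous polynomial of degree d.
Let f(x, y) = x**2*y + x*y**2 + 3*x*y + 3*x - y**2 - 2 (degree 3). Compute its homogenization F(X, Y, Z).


F(X, Y, Z) = X**2*Y + X*Y**2 + 3*X*Y*Z + 3*X*Z**2 - Y**2*Z - 2*Z**3

deg(f) = 3.
Substitute x = X/Z, y = Y/Z into f, then multiply by Z^3.
  monomial 1·x^2·y^1 ↦ 1·X^2·Y^1·Z^0.
  monomial 1·x^1·y^2 ↦ 1·X^1·Y^2·Z^0.
  monomial 3·x^1·y^1 ↦ 3·X^1·Y^1·Z^1.
  monomial 3·x^1·y^0 ↦ 3·X^1·Y^0·Z^2.
  monomial -1·x^0·y^2 ↦ -1·X^0·Y^2·Z^1.
  monomial -2·x^0·y^0 ↦ -2·X^0·Y^0·Z^3.
Collecting: F(X, Y, Z) = X**2*Y + X*Y**2 + 3*X*Y*Z + 3*X*Z**2 - Y**2*Z - 2*Z**3.


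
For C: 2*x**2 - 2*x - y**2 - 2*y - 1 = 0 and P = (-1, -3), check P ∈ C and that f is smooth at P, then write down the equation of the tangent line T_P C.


Tangent line at P: -6*x + 4*y + 6 = 0.

Step 1: f(-1, -3) = 0, so P lies on C.
Step 2: partial derivatives
  f_x(x, y) = 4*x - 2, f_y(x, y) = -2*y - 2.
  f_x(P) = -6, f_y(P) = 4 (gradient nonzero, so P is smooth).
Step 3: tangent line at P: -6·(x − -1) + 4·(y − -3) = 0.
Expanding: -6*x + 4*y + 6 = 0.


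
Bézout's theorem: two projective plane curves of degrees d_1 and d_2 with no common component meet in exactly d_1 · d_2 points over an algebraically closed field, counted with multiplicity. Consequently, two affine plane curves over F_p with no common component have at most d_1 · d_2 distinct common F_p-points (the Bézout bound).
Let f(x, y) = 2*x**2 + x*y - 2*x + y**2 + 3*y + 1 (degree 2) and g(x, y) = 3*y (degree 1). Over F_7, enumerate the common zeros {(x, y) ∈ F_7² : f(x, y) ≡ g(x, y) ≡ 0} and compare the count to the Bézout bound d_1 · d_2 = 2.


Common zeros: ∅; count = 0; Bézout bound = 2.

deg(f) = 2, deg(g) = 1, so Bézout bound = 2.
Scan x ∈ F_7. For each x, list the y ∈ F_7 with f(x, y) ≡ 0 and those with g(x, y) ≡ 0 (mod 7); the common zeros in that column are the intersection.
  x = 0: f ≡ 0 at y ∈ ∅; g ≡ 0 at y ∈ {0}; common: ∅.
  x = 1: f ≡ 0 at y ∈ ∅; g ≡ 0 at y ∈ {0}; common: ∅.
  x = 2: f ≡ 0 at y ∈ ∅; g ≡ 0 at y ∈ {0}; common: ∅.
  x = 3: f ≡ 0 at y ∈ ∅; g ≡ 0 at y ∈ {0}; common: ∅.
  x = 4: f ≡ 0 at y ∈ ∅; g ≡ 0 at y ∈ {0}; common: ∅.
  x = 5: f ≡ 0 at y ∈ ∅; g ≡ 0 at y ∈ {0}; common: ∅.
  x = 6: f ≡ 0 at y ∈ ∅; g ≡ 0 at y ∈ {0}; common: ∅.
Collecting: common zeros = ∅, so the count is 0.
Comparison with the Bézout bound: 0 ≤ 2 = deg(f)·deg(g), as expected for curves with no common component (the affine F_7-count falls short of the bound because intersections may lie at infinity, over extension fields, or carry multiplicity).


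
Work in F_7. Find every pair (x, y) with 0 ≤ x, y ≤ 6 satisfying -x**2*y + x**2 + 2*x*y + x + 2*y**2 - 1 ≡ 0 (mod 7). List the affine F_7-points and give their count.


Affine F_7-points: {(0, 2), (0, 5), (1, 5), (2, 1), (2, 6), (5, 2)}; count = 6.

For each of the 49 pairs (x, y) ∈ F_7², evaluate f(x, y) mod 7. Record the zeros.
  x = 0: [0↦6, 1↦1, 2↦0, 3↦3, 4↦3, 5↦0, 6↦1]  zeros at y ∈ {2, 5}
  x = 1: [0↦1, 1↦4, 2↦4, 3↦1, 4↦2, 5↦0, 6↦2]  zeros at y ∈ {5}
  x = 2: [0↦5, 1↦0, 2↦6, 3↦2, 4↦2, 5↦6, 6↦0]  zeros at y ∈ {1, 6}
  x = 3: [0↦4, 1↦3, 2↦6, 3↦6, 4↦3, 5↦4, 6↦2]  zeros at y ∈ ∅
  x = 4: [0↦5, 1↦6, 2↦4, 3↦6, 4↦5, 5↦1, 6↦1]  zeros at y ∈ ∅
  x = 5: [0↦1, 1↦2, 2↦0, 3↦2, 4↦1, 5↦4, 6↦4]  zeros at y ∈ {2}
  x = 6: [0↦6, 1↦5, 2↦1, 3↦1, 4↦5, 5↦6, 6↦4]  zeros at y ∈ ∅
Collecting zeros: affine points = {(0, 2), (0, 5), (1, 5), (2, 1), (2, 6), (5, 2)}.
Total count |C(F_7)_aff| = 6.


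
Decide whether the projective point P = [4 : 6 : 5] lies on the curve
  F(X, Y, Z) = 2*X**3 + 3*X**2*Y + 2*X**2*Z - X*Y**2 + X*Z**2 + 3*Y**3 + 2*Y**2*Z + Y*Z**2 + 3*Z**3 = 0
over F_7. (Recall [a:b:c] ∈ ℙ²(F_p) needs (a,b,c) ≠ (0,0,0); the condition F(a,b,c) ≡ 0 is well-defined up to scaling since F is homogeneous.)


F(4,6,5) ≡ 0 (mod 7); P is on the curve.

Evaluate F(4, 6, 5) term-by-term (mod 7).
  2*X**3 ↦ 2·64·1·1 = 128
  3*X**2*Y ↦ 3·16·6·1 = 288
  2*X**2*Z ↦ 2·16·1·5 = 160
  -X*Y**2 ↦ -1·4·36·1 = -144
  X*Z**2 ↦ 1·4·1·25 = 100
  3*Y**3 ↦ 3·1·216·1 = 648
  2*Y**2*Z ↦ 2·1·36·5 = 360
  Y*Z**2 ↦ 1·1·6·25 = 150
  3*Z**3 ↦ 3·1·1·125 = 375
Sum: F(4, 6, 5) = (128) + (288) + (160) + (-144) + (100) + (648) + (360) + (150) + (375) = 2065.
Reducing mod 7: 2065 ≡ 0 (mod 7).
Since F(a, b, c) ≡ 0 (mod 7), P lies on the curve.


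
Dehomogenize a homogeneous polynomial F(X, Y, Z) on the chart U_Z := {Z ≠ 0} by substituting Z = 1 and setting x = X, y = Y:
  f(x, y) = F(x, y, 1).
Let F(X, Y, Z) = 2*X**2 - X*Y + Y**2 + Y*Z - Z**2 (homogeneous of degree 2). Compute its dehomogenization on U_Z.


f(x, y) = 2*x**2 - x*y + y**2 + y - 1

On U_Z we set Z = 1. Each monomial c·X^i·Y^j·Z^k in F becomes c·x^i·y^j·1^k = c·x^i·y^j.
Substituting Z = 1: F(X, Y, 1) = 2*x**2 - x*y + y**2 + y - 1.
Note: deg(f) ≤ deg(F) = 2; strict inequality happens when F is divisible by Z (lost terms).


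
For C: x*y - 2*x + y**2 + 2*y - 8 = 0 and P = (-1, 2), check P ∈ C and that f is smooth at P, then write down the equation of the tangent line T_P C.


Tangent line at P: 5*y - 10 = 0.

Step 1: f(-1, 2) = 0, so P lies on C.
Step 2: partial derivatives
  f_x(x, y) = y - 2, f_y(x, y) = x + 2*y + 2.
  f_x(P) = 0, f_y(P) = 5 (gradient nonzero, so P is smooth).
Step 3: tangent line at P: 0·(x − -1) + 5·(y − 2) = 0.
Expanding: 5*y - 10 = 0.


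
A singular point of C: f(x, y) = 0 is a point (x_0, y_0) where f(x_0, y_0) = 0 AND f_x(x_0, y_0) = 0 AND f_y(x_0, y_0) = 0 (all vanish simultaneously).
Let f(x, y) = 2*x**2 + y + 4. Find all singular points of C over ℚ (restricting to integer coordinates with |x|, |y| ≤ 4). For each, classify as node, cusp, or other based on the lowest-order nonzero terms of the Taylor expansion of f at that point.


No singular points in the scanned grid; C is smooth there.

Compute partial derivatives:
  f_x = 4*x.
  f_y = 1.
f_y = 1 is a nonzero constant, so f_y never vanishes: no point (x, y) can satisfy f = f_x = f_y = 0. In particular no (x, y) ∈ {−4, ..., 4}² is singular; the curve is smooth.


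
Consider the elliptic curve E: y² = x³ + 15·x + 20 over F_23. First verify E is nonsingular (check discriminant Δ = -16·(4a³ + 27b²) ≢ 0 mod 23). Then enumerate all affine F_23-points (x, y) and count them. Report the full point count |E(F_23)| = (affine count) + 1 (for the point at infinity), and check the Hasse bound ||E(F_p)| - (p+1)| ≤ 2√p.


Affine points = {(1, 6), (1, 17), (2, 9), (2, 14), (3, 0), (4, 11), (4, 12), (5, 6), (5, 17), (6, 2), (6, 21), (7, 10), (7, 13), (8, 10), (8, 13), (15, 3), (15, 20), (16, 3), (16, 20), (17, 6), (17, 17), (18, 2), (18, 21), (22, 2), (22, 21)}; affine count = 25; |E(F_23)| = 26.

Discriminant check: Δ ∝ 4a³ + 27b² = 4·15³ + 27·20² = 4·3375 + 27·400 ≡ 12 (mod 23). Nonzero ⇒ E is nonsingular.
For each x ∈ F_23, compute rhs = x³ + 15·x + 20 mod 23, then count y ∈ F_23 with y² ≡ rhs.
  x = 0: rhs = 20, matching y values: none (0 points).
  x = 1: rhs = 13, matching y values: 6, 17 (2 points).
  x = 2: rhs = 12, matching y values: 9, 14 (2 points).
  x = 3: rhs = 0, matching y values: 0 (1 points).
  x = 4: rhs = 6, matching y values: 11, 12 (2 points).
  x = 5: rhs = 13, matching y values: 6, 17 (2 points).
  x = 6: rhs = 4, matching y values: 2, 21 (2 points).
  x = 7: rhs = 8, matching y values: 10, 13 (2 points).
  x = 8: rhs = 8, matching y values: 10, 13 (2 points).
  x = 9: rhs = 10, matching y values: none (0 points).
  x = 10: rhs = 20, matching y values: none (0 points).
  x = 11: rhs = 21, matching y values: none (0 points).
  x = 12: rhs = 19, matching y values: none (0 points).
  x = 13: rhs = 20, matching y values: none (0 points).
  x = 14: rhs = 7, matching y values: none (0 points).
  x = 15: rhs = 9, matching y values: 3, 20 (2 points).
  x = 16: rhs = 9, matching y values: 3, 20 (2 points).
  x = 17: rhs = 13, matching y values: 6, 17 (2 points).
  x = 18: rhs = 4, matching y values: 2, 21 (2 points).
  x = 19: rhs = 11, matching y values: none (0 points).
  x = 20: rhs = 17, matching y values: none (0 points).
  x = 21: rhs = 5, matching y values: none (0 points).
  x = 22: rhs = 4, matching y values: 2, 21 (2 points).
Total affine count: 25.
Full point count |E(F_23)| = 25 + 1 = 26.
Hasse bound: |26 − (23+1)| = |2| = 2 ≤ 2√23 ≈ 9.5917 ✓.


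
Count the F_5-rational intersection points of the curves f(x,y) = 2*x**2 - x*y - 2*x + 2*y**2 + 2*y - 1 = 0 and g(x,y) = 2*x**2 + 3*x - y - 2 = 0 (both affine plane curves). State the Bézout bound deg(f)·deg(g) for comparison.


Common zeros: {(1, 3)}; count = 1; Bézout bound = 4.

deg(f) = 2, deg(g) = 2, so Bézout bound = 4.
Scan x ∈ F_5. For each x, list the y ∈ F_5 with f(x, y) ≡ 0 and those with g(x, y) ≡ 0 (mod 5); the common zeros in that column are the intersection.
  x = 0: f ≡ 0 at y ∈ ∅; g ≡ 0 at y ∈ {3}; common: ∅.
  x = 1: f ≡ 0 at y ∈ {3, 4}; g ≡ 0 at y ∈ {3}; common: {3}.
  x = 2: f ≡ 0 at y ∈ {1, 4}; g ≡ 0 at y ∈ {2}; common: ∅.
  x = 3: f ≡ 0 at y ∈ ∅; g ≡ 0 at y ∈ {0}; common: ∅.
  x = 4: f ≡ 0 at y ∈ {3}; g ≡ 0 at y ∈ {2}; common: ∅.
Collecting: common zeros = {(1, 3)}, so the count is 1.
Comparison with the Bézout bound: 1 ≤ 4 = deg(f)·deg(g), as expected for curves with no common component (the affine F_5-count falls short of the bound because intersections may lie at infinity, over extension fields, or carry multiplicity).


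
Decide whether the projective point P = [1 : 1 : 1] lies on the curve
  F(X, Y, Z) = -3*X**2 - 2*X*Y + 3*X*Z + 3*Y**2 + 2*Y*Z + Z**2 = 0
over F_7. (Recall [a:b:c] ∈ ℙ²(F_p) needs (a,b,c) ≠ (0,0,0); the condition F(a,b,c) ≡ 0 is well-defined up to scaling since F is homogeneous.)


F(1,1,1) ≡ 4 (mod 7); P is NOT on the curve.

Evaluate F(1, 1, 1) term-by-term (mod 7).
  -3*X**2 ↦ -3·1·1·1 = -3
  -2*X*Y ↦ -2·1·1·1 = -2
  3*X*Z ↦ 3·1·1·1 = 3
  3*Y**2 ↦ 3·1·1·1 = 3
  2*Y*Z ↦ 2·1·1·1 = 2
  Z**2 ↦ 1·1·1·1 = 1
Sum: F(1, 1, 1) = (-3) + (-2) + (3) + (3) + (2) + (1) = 4.
Reducing mod 7: 4 ≡ 4 (mod 7).
Since F(a, b, c) ≡ 4 ≠ 0 (mod 7), P does NOT lie on the curve.


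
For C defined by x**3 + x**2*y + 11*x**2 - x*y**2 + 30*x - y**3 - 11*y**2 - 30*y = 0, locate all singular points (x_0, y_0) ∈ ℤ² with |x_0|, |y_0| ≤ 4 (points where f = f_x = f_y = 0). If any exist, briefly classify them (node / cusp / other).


Singular points: {(-3, -3)}; classification: node.

Compute partial derivatives:
  f_x = 3*x**2 + 2*x*y + 22*x - y**2 + 30.
  f_y = x**2 - 2*x*y - 3*y**2 - 22*y - 30.
Scan x_0 ∈ {−4, ..., 4}. For each x_0, f_y(x_0, y) is a polynomial in y; find its integer roots y ∈ {−4, ..., 4}, then test f_x and f at those candidates.
  x = -4: f_y(-4, y) = -3*y**2 - 14*y - 14; no integer root y with |y| ≤ 4.
  x = -3: f_y(-3, y) = -3*y**2 - 16*y - 21; vanishes at y ∈ {-3}. (-3, -3): f_x = 0, f = 0 — SINGULAR.
  x = -2: f_y(-2, y) = -3*y**2 - 18*y - 26; no integer root y with |y| ≤ 4.
  x = -1: f_y(-1, y) = -3*y**2 - 20*y - 29; no integer root y with |y| ≤ 4.
  x = 0: f_y(0, y) = -3*y**2 - 22*y - 30; no integer root y with |y| ≤ 4.
  x = 1: f_y(1, y) = -3*y**2 - 24*y - 29; no integer root y with |y| ≤ 4.
  x = 2: f_y(2, y) = -3*y**2 - 26*y - 26; no integer root y with |y| ≤ 4.
  x = 3: f_y(3, y) = -3*y**2 - 28*y - 21; no integer root y with |y| ≤ 4.
  x = 4: f_y(4, y) = -3*y**2 - 30*y - 14; no integer root y with |y| ≤ 4.
Only singular point on the grid: (-3, -3).
Classify: substitute x = -3 + u, y = -3 + v and expand: f = u**3 + u**2*v - u**2 - u*v**2 - v**3 + v**2.
No constant or linear terms (consistent with a singular point). Quadratic part: -u**2 + v**2. Cubic part: u**3 + u**2*v - u*v**2 - v**3.
The quadratic part v**2 - u**2 = (v − u)(v + u) splits into two distinct linear factors, so there are two distinct tangent lines y − -3 = ±(x − -3) — this is a node (ordinary double point).
Classification: node.


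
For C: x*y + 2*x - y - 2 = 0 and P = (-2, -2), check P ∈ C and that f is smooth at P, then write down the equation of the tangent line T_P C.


Tangent line at P: -3*y - 6 = 0.

Step 1: f(-2, -2) = 0, so P lies on C.
Step 2: partial derivatives
  f_x(x, y) = y + 2, f_y(x, y) = x - 1.
  f_x(P) = 0, f_y(P) = -3 (gradient nonzero, so P is smooth).
Step 3: tangent line at P: 0·(x − -2) + -3·(y − -2) = 0.
Expanding: -3*y - 6 = 0.


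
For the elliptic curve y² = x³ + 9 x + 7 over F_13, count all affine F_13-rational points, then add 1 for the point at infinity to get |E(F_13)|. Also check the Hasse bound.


Affine points = {(1, 2), (1, 11), (3, 3), (3, 10), (4, 4), (4, 9), (6, 2), (6, 11), (7, 6), (7, 7), (12, 6), (12, 7)}; affine count = 12; |E(F_13)| = 13.

Discriminant check: Δ ∝ 4a³ + 27b² = 4·9³ + 27·7² = 4·729 + 27·49 ≡ 1 (mod 13). Nonzero ⇒ E is nonsingular.
For each x ∈ F_13, compute rhs = x³ + 9·x + 7 mod 13, then count y ∈ F_13 with y² ≡ rhs.
  x = 0: rhs = 7, matching y values: none (0 points).
  x = 1: rhs = 4, matching y values: 2, 11 (2 points).
  x = 2: rhs = 7, matching y values: none (0 points).
  x = 3: rhs = 9, matching y values: 3, 10 (2 points).
  x = 4: rhs = 3, matching y values: 4, 9 (2 points).
  x = 5: rhs = 8, matching y values: none (0 points).
  x = 6: rhs = 4, matching y values: 2, 11 (2 points).
  x = 7: rhs = 10, matching y values: 6, 7 (2 points).
  x = 8: rhs = 6, matching y values: none (0 points).
  x = 9: rhs = 11, matching y values: none (0 points).
  x = 10: rhs = 5, matching y values: none (0 points).
  x = 11: rhs = 7, matching y values: none (0 points).
  x = 12: rhs = 10, matching y values: 6, 7 (2 points).
Total affine count: 12.
Full point count |E(F_13)| = 12 + 1 = 13.
Hasse bound: |13 − (13+1)| = |-1| = 1 ≤ 2√13 ≈ 7.2111 ✓.


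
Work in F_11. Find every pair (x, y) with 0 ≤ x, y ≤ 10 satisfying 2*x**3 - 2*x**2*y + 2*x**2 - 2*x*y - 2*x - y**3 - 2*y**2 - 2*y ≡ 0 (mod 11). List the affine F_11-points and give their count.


Affine F_11-points: {(0, 0), (2, 4), (2, 6), (2, 10), (3, 0), (4, 7), (6, 8), (7, 0), (8, 5), (9, 5)}; count = 10.

For each of the 121 pairs (x, y) ∈ F_11², evaluate f(x, y) mod 11. Record the zeros.
  x = 0: [0↦0, 1↦6, 2↦2, 3↦4, 4↦6, 5↦2, 6↦8, 7↦7, 8↦4, 9↦4, 10↦1]  zeros at y ∈ {0}
  x = 1: [0↦2, 1↦4, 2↦7, 3↦5, 4↦3, 5↦6, 6↦8, 7↦3, 8↦7, 9↦3, 10↦7]  zeros at y ∈ ∅
  x = 2: [0↦9, 1↦3, 2↦9, 3↦10, 4↦0, 5↦6, 6↦0, 7↦9, 8↦5, 9↦4, 10↦0]  zeros at y ∈ {4, 6, 10}
  x = 3: [0↦0, 1↦4, 2↦9, 3↦9, 4↦9, 5↦3, 6↦7, 7↦4, 8↦10, 9↦8, 10↦3]  zeros at y ∈ {0}
  x = 4: [0↦9, 1↦8, 2↦8, 3↦3, 4↦9, 5↦9, 6↦8, 7↦0, 8↦1, 9↦5, 10↦6]  zeros at y ∈ {7}
  x = 5: [0↦4, 1↦5, 2↦7, 3↦4, 4↦1, 5↦3, 6↦4, 7↦9, 8↦1, 9↦7, 10↦10]  zeros at y ∈ ∅
  x = 6: [0↦8, 1↦7, 2↦7, 3↦2, 4↦8, 5↦8, 6↦7, 7↦10, 8↦0, 9↦4, 10↦5]  zeros at y ∈ {8}
  x = 7: [0↦0, 1↦4, 2↦9, 3↦9, 4↦9, 5↦3, 6↦7, 7↦4, 8↦10, 9↦8, 10↦3]  zeros at y ∈ {0}
  x = 8: [0↦3, 1↦8, 2↦3, 3↦4, 4↦5, 5↦0, 6↦5, 7↦3, 8↦10, 9↦9, 10↦5]  zeros at y ∈ {5}
  x = 9: [0↦7, 1↦9, 2↦1, 3↦10, 4↦8, 5↦0, 6↦2, 7↦8, 8↦1, 9↦8, 10↦1]  zeros at y ∈ {5}
  x = 10: [0↦2, 1↦8, 2↦4, 3↦6, 4↦8, 5↦4, 6↦10, 7↦9, 8↦6, 9↦6, 10↦3]  zeros at y ∈ ∅
Collecting zeros: affine points = {(0, 0), (2, 4), (2, 6), (2, 10), (3, 0), (4, 7), (6, 8), (7, 0), (8, 5), (9, 5)}.
Total count |C(F_11)_aff| = 10.


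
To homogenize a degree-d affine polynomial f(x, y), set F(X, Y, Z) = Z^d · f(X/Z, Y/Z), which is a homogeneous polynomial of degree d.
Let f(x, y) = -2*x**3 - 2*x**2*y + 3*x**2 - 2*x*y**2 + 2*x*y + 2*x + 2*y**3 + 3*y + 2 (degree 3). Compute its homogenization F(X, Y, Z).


F(X, Y, Z) = -2*X**3 - 2*X**2*Y + 3*X**2*Z - 2*X*Y**2 + 2*X*Y*Z + 2*X*Z**2 + 2*Y**3 + 3*Y*Z**2 + 2*Z**3

deg(f) = 3.
Substitute x = X/Z, y = Y/Z into f, then multiply by Z^3.
  monomial -2·x^3·y^0 ↦ -2·X^3·Y^0·Z^0.
  monomial -2·x^2·y^1 ↦ -2·X^2·Y^1·Z^0.
  monomial 3·x^2·y^0 ↦ 3·X^2·Y^0·Z^1.
  monomial -2·x^1·y^2 ↦ -2·X^1·Y^2·Z^0.
  monomial 2·x^1·y^1 ↦ 2·X^1·Y^1·Z^1.
  monomial 2·x^1·y^0 ↦ 2·X^1·Y^0·Z^2.
  monomial 2·x^0·y^3 ↦ 2·X^0·Y^3·Z^0.
  monomial 3·x^0·y^1 ↦ 3·X^0·Y^1·Z^2.
  monomial 2·x^0·y^0 ↦ 2·X^0·Y^0·Z^3.
Collecting: F(X, Y, Z) = -2*X**3 - 2*X**2*Y + 3*X**2*Z - 2*X*Y**2 + 2*X*Y*Z + 2*X*Z**2 + 2*Y**3 + 3*Y*Z**2 + 2*Z**3.


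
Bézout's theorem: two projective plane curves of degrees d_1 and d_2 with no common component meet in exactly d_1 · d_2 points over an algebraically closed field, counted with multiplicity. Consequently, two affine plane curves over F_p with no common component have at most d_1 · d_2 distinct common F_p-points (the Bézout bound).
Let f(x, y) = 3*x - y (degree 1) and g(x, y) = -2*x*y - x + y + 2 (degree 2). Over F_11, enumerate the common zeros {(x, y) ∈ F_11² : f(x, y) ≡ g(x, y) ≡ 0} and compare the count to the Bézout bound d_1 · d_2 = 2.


Common zeros: ∅; count = 0; Bézout bound = 2.

deg(f) = 1, deg(g) = 2, so Bézout bound = 2.
Scan x ∈ F_11. For each x, list the y ∈ F_11 with f(x, y) ≡ 0 and those with g(x, y) ≡ 0 (mod 11); the common zeros in that column are the intersection.
  x = 0: f ≡ 0 at y ∈ {0}; g ≡ 0 at y ∈ {9}; common: ∅.
  x = 1: f ≡ 0 at y ∈ {3}; g ≡ 0 at y ∈ {1}; common: ∅.
  x = 2: f ≡ 0 at y ∈ {6}; g ≡ 0 at y ∈ {0}; common: ∅.
  x = 3: f ≡ 0 at y ∈ {9}; g ≡ 0 at y ∈ {2}; common: ∅.
  x = 4: f ≡ 0 at y ∈ {1}; g ≡ 0 at y ∈ {6}; common: ∅.
  x = 5: f ≡ 0 at y ∈ {4}; g ≡ 0 at y ∈ {7}; common: ∅.
  x = 6: f ≡ 0 at y ∈ {7}; g ≡ 0 at y ∈ ∅; common: ∅.
  x = 7: f ≡ 0 at y ∈ {10}; g ≡ 0 at y ∈ {3}; common: ∅.
  x = 8: f ≡ 0 at y ∈ {2}; g ≡ 0 at y ∈ {4}; common: ∅.
  x = 9: f ≡ 0 at y ∈ {5}; g ≡ 0 at y ∈ {8}; common: ∅.
  x = 10: f ≡ 0 at y ∈ {8}; g ≡ 0 at y ∈ {10}; common: ∅.
Collecting: common zeros = ∅, so the count is 0.
Comparison with the Bézout bound: 0 ≤ 2 = deg(f)·deg(g), as expected for curves with no common component (the affine F_11-count falls short of the bound because intersections may lie at infinity, over extension fields, or carry multiplicity).


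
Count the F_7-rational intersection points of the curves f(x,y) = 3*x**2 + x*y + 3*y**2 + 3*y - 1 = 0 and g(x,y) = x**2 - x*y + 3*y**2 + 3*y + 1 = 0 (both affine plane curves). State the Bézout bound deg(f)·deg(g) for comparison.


Common zeros: {(5, 5)}; count = 1; Bézout bound = 4.

deg(f) = 2, deg(g) = 2, so Bézout bound = 4.
Scan x ∈ F_7. For each x, list the y ∈ F_7 with f(x, y) ≡ 0 and those with g(x, y) ≡ 0 (mod 7); the common zeros in that column are the intersection.
  x = 0: f ≡ 0 at y ∈ {3}; g ≡ 0 at y ∈ {1, 5}; common: ∅.
  x = 1: f ≡ 0 at y ∈ ∅; g ≡ 0 at y ∈ {1, 3}; common: ∅.
  x = 2: f ≡ 0 at y ∈ ∅; g ≡ 0 at y ∈ {3, 6}; common: ∅.
  x = 3: f ≡ 0 at y ∈ {1, 4}; g ≡ 0 at y ∈ ∅; common: ∅.
  x = 4: f ≡ 0 at y ∈ ∅; g ≡ 0 at y ∈ {6}; common: ∅.
  x = 5: f ≡ 0 at y ∈ {4, 5}; g ≡ 0 at y ∈ {5}; common: {5}.
  x = 6: f ≡ 0 at y ∈ {1, 3}; g ≡ 0 at y ∈ ∅; common: ∅.
Collecting: common zeros = {(5, 5)}, so the count is 1.
Comparison with the Bézout bound: 1 ≤ 4 = deg(f)·deg(g), as expected for curves with no common component (the affine F_7-count falls short of the bound because intersections may lie at infinity, over extension fields, or carry multiplicity).


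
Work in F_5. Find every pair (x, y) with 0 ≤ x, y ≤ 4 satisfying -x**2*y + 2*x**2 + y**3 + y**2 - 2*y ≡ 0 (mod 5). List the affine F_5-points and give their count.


Affine F_5-points: {(0, 0), (0, 1), (0, 3), (1, 4), (4, 4)}; count = 5.

For each of the 25 pairs (x, y) ∈ F_5², evaluate f(x, y) mod 5. Record the zeros.
  x = 0: [0↦0, 1↦0, 2↦3, 3↦0, 4↦2]  zeros at y ∈ {0, 1, 3}
  x = 1: [0↦2, 1↦1, 2↦3, 3↦4, 4↦0]  zeros at y ∈ {4}
  x = 2: [0↦3, 1↦4, 2↦3, 3↦1, 4↦4]  zeros at y ∈ ∅
  x = 3: [0↦3, 1↦4, 2↦3, 3↦1, 4↦4]  zeros at y ∈ ∅
  x = 4: [0↦2, 1↦1, 2↦3, 3↦4, 4↦0]  zeros at y ∈ {4}
Collecting zeros: affine points = {(0, 0), (0, 1), (0, 3), (1, 4), (4, 4)}.
Total count |C(F_5)_aff| = 5.


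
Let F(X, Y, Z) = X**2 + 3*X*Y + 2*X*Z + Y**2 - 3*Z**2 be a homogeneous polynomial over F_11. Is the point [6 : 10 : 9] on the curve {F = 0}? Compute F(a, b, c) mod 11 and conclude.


F(6,10,9) ≡ 5 (mod 11); P is NOT on the curve.

Evaluate F(6, 10, 9) term-by-term (mod 11).
  X**2 ↦ 1·36·1·1 = 36
  3*X*Y ↦ 3·6·10·1 = 180
  2*X*Z ↦ 2·6·1·9 = 108
  Y**2 ↦ 1·1·100·1 = 100
  -3*Z**2 ↦ -3·1·1·81 = -243
Sum: F(6, 10, 9) = (36) + (180) + (108) + (100) + (-243) = 181.
Reducing mod 11: 181 ≡ 5 (mod 11).
Since F(a, b, c) ≡ 5 ≠ 0 (mod 11), P does NOT lie on the curve.


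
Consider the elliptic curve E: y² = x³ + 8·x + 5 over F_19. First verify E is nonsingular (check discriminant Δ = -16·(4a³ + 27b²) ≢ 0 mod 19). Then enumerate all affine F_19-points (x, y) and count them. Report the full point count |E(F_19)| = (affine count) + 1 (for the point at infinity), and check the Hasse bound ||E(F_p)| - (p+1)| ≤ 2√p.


Affine points = {(0, 9), (0, 10), (4, 5), (4, 14), (7, 9), (7, 10), (8, 7), (8, 12), (12, 9), (12, 10), (13, 8), (13, 11), (14, 7), (14, 12), (15, 2), (15, 17), (16, 7), (16, 12), (17, 0)}; affine count = 19; |E(F_19)| = 20.

Discriminant check: Δ ∝ 4a³ + 27b² = 4·8³ + 27·5² = 4·512 + 27·25 ≡ 6 (mod 19). Nonzero ⇒ E is nonsingular.
For each x ∈ F_19, compute rhs = x³ + 8·x + 5 mod 19, then count y ∈ F_19 with y² ≡ rhs.
  x = 0: rhs = 5, matching y values: 9, 10 (2 points).
  x = 1: rhs = 14, matching y values: none (0 points).
  x = 2: rhs = 10, matching y values: none (0 points).
  x = 3: rhs = 18, matching y values: none (0 points).
  x = 4: rhs = 6, matching y values: 5, 14 (2 points).
  x = 5: rhs = 18, matching y values: none (0 points).
  x = 6: rhs = 3, matching y values: none (0 points).
  x = 7: rhs = 5, matching y values: 9, 10 (2 points).
  x = 8: rhs = 11, matching y values: 7, 12 (2 points).
  x = 9: rhs = 8, matching y values: none (0 points).
  x = 10: rhs = 2, matching y values: none (0 points).
  x = 11: rhs = 18, matching y values: none (0 points).
  x = 12: rhs = 5, matching y values: 9, 10 (2 points).
  x = 13: rhs = 7, matching y values: 8, 11 (2 points).
  x = 14: rhs = 11, matching y values: 7, 12 (2 points).
  x = 15: rhs = 4, matching y values: 2, 17 (2 points).
  x = 16: rhs = 11, matching y values: 7, 12 (2 points).
  x = 17: rhs = 0, matching y values: 0 (1 points).
  x = 18: rhs = 15, matching y values: none (0 points).
Total affine count: 19.
Full point count |E(F_19)| = 19 + 1 = 20.
Hasse bound: |20 − (19+1)| = |0| = 0 ≤ 2√19 ≈ 8.7178 ✓.


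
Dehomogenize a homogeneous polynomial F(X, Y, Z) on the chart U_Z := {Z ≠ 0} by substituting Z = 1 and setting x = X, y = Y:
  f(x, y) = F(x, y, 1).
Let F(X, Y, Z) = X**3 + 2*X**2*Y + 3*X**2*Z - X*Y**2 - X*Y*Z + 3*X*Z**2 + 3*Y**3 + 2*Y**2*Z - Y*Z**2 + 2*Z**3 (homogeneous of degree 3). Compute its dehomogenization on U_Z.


f(x, y) = x**3 + 2*x**2*y + 3*x**2 - x*y**2 - x*y + 3*x + 3*y**3 + 2*y**2 - y + 2

On U_Z we set Z = 1. Each monomial c·X^i·Y^j·Z^k in F becomes c·x^i·y^j·1^k = c·x^i·y^j.
Substituting Z = 1: F(X, Y, 1) = x**3 + 2*x**2*y + 3*x**2 - x*y**2 - x*y + 3*x + 3*y**3 + 2*y**2 - y + 2.
Note: deg(f) ≤ deg(F) = 3; strict inequality happens when F is divisible by Z (lost terms).


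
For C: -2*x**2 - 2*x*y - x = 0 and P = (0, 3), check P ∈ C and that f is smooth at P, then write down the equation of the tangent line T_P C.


Tangent line at P: -7*x = 0.

Step 1: f(0, 3) = 0, so P lies on C.
Step 2: partial derivatives
  f_x(x, y) = -4*x - 2*y - 1, f_y(x, y) = -2*x.
  f_x(P) = -7, f_y(P) = 0 (gradient nonzero, so P is smooth).
Step 3: tangent line at P: -7·(x − 0) + 0·(y − 3) = 0.
Expanding: -7*x = 0.


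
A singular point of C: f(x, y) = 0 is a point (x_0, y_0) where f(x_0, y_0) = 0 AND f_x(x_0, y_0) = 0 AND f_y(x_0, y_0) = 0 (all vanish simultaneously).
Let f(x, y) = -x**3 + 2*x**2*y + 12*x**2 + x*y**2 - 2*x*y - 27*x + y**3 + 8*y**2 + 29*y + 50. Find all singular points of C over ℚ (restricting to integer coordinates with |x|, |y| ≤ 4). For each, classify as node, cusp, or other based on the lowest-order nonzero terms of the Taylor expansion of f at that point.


Singular points: {(2, -3)}; classification: cusp.

Compute partial derivatives:
  f_x = -3*x**2 + 4*x*y + 24*x + y**2 - 2*y - 27.
  f_y = 2*x**2 + 2*x*y - 2*x + 3*y**2 + 16*y + 29.
Scan x_0 ∈ {−4, ..., 4}. For each x_0, f_y(x_0, y) is a polynomial in y; find its integer roots y ∈ {−4, ..., 4}, then test f_x and f at those candidates.
  x = -4: f_y(-4, y) = 3*y**2 + 8*y + 69; no integer root y with |y| ≤ 4.
  x = -3: f_y(-3, y) = 3*y**2 + 10*y + 53; no integer root y with |y| ≤ 4.
  x = -2: f_y(-2, y) = 3*y**2 + 12*y + 41; no integer root y with |y| ≤ 4.
  x = -1: f_y(-1, y) = 3*y**2 + 14*y + 33; no integer root y with |y| ≤ 4.
  x = 0: f_y(0, y) = 3*y**2 + 16*y + 29; no integer root y with |y| ≤ 4.
  x = 1: f_y(1, y) = 3*y**2 + 18*y + 29; no integer root y with |y| ≤ 4.
  x = 2: f_y(2, y) = 3*y**2 + 20*y + 33; vanishes at y ∈ {-3}. (2, -3): f_x = 0, f = 0 — SINGULAR.
  x = 3: f_y(3, y) = 3*y**2 + 22*y + 41; no integer root y with |y| ≤ 4.
  x = 4: f_y(4, y) = 3*y**2 + 24*y + 53; no integer root y with |y| ≤ 4.
Only singular point on the grid: (2, -3).
Classify: substitute x = 2 + u, y = -3 + v and expand: f = -u**3 + 2*u**2*v + u*v**2 + v**3 + v**2.
No constant or linear terms (consistent with a singular point). Quadratic part: v**2. Cubic part: -u**3 + 2*u**2*v + u*v**2 + v**3.
The quadratic part v**2 is a perfect square, so there is a single (double) tangent line v = 0, i.e. y = -3. Restricting the cubic part to that line (v = 0) leaves -u**3 ≠ 0, so f is not divisible by v and the branch is v² ≈ u**3 to lowest order — this is a cusp.
Classification: cusp.


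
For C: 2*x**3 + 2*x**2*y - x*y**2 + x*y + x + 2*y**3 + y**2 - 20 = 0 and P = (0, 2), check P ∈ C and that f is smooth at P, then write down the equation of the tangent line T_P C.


Tangent line at P: -x + 28*y - 56 = 0.

Step 1: f(0, 2) = 0, so P lies on C.
Step 2: partial derivatives
  f_x(x, y) = 6*x**2 + 4*x*y - y**2 + y + 1, f_y(x, y) = 2*x**2 - 2*x*y + x + 6*y**2 + 2*y.
  f_x(P) = -1, f_y(P) = 28 (gradient nonzero, so P is smooth).
Step 3: tangent line at P: -1·(x − 0) + 28·(y − 2) = 0.
Expanding: -x + 28*y - 56 = 0.


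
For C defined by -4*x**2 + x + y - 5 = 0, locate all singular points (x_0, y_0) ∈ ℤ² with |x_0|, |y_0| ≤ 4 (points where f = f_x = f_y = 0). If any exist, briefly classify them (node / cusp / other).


No singular points in the scanned grid; C is smooth there.

Compute partial derivatives:
  f_x = 1 - 8*x.
  f_y = 1.
f_y = 1 is a nonzero constant, so f_y never vanishes: no point (x, y) can satisfy f = f_x = f_y = 0. In particular no (x, y) ∈ {−4, ..., 4}² is singular; the curve is smooth.


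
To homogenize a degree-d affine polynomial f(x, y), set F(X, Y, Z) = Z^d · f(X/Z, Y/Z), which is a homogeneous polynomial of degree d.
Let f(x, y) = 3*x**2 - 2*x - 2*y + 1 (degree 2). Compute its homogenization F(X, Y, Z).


F(X, Y, Z) = 3*X**2 - 2*X*Z - 2*Y*Z + Z**2

deg(f) = 2.
Substitute x = X/Z, y = Y/Z into f, then multiply by Z^2.
  monomial 3·x^2·y^0 ↦ 3·X^2·Y^0·Z^0.
  monomial -2·x^1·y^0 ↦ -2·X^1·Y^0·Z^1.
  monomial -2·x^0·y^1 ↦ -2·X^0·Y^1·Z^1.
  monomial 1·x^0·y^0 ↦ 1·X^0·Y^0·Z^2.
Collecting: F(X, Y, Z) = 3*X**2 - 2*X*Z - 2*Y*Z + Z**2.


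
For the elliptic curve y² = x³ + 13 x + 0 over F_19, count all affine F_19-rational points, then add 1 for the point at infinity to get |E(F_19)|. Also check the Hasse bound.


Affine points = {(0, 0), (3, 3), (3, 16), (5, 0), (6, 3), (6, 16), (7, 4), (7, 15), (10, 3), (10, 16), (11, 7), (11, 12), (14, 0), (15, 6), (15, 13), (17, 2), (17, 17), (18, 9), (18, 10)}; affine count = 19; |E(F_19)| = 20.

Discriminant check: Δ ∝ 4a³ + 27b² = 4·13³ + 27·0² = 4·2197 + 27·0 ≡ 10 (mod 19). Nonzero ⇒ E is nonsingular.
For each x ∈ F_19, compute rhs = x³ + 13·x + 0 mod 19, then count y ∈ F_19 with y² ≡ rhs.
  x = 0: rhs = 0, matching y values: 0 (1 points).
  x = 1: rhs = 14, matching y values: none (0 points).
  x = 2: rhs = 15, matching y values: none (0 points).
  x = 3: rhs = 9, matching y values: 3, 16 (2 points).
  x = 4: rhs = 2, matching y values: none (0 points).
  x = 5: rhs = 0, matching y values: 0 (1 points).
  x = 6: rhs = 9, matching y values: 3, 16 (2 points).
  x = 7: rhs = 16, matching y values: 4, 15 (2 points).
  x = 8: rhs = 8, matching y values: none (0 points).
  x = 9: rhs = 10, matching y values: none (0 points).
  x = 10: rhs = 9, matching y values: 3, 16 (2 points).
  x = 11: rhs = 11, matching y values: 7, 12 (2 points).
  x = 12: rhs = 3, matching y values: none (0 points).
  x = 13: rhs = 10, matching y values: none (0 points).
  x = 14: rhs = 0, matching y values: 0 (1 points).
  x = 15: rhs = 17, matching y values: 6, 13 (2 points).
  x = 16: rhs = 10, matching y values: none (0 points).
  x = 17: rhs = 4, matching y values: 2, 17 (2 points).
  x = 18: rhs = 5, matching y values: 9, 10 (2 points).
Total affine count: 19.
Full point count |E(F_19)| = 19 + 1 = 20.
Hasse bound: |20 − (19+1)| = |0| = 0 ≤ 2√19 ≈ 8.7178 ✓.


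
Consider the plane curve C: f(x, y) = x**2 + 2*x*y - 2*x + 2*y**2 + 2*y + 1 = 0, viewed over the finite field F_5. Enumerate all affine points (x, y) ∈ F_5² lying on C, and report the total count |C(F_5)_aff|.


Affine F_5-points: {(0, 1), (0, 3), (1, 0), (1, 3)}; count = 4.

For each of the 25 pairs (x, y) ∈ F_5², evaluate f(x, y) mod 5. Record the zeros.
  x = 0: [0↦1, 1↦0, 2↦3, 3↦0, 4↦1]  zeros at y ∈ {1, 3}
  x = 1: [0↦0, 1↦1, 2↦1, 3↦0, 4↦3]  zeros at y ∈ {0, 3}
  x = 2: [0↦1, 1↦4, 2↦1, 3↦2, 4↦2]  zeros at y ∈ ∅
  x = 3: [0↦4, 1↦4, 2↦3, 3↦1, 4↦3]  zeros at y ∈ ∅
  x = 4: [0↦4, 1↦1, 2↦2, 3↦2, 4↦1]  zeros at y ∈ ∅
Collecting zeros: affine points = {(0, 1), (0, 3), (1, 0), (1, 3)}.
Total count |C(F_5)_aff| = 4.


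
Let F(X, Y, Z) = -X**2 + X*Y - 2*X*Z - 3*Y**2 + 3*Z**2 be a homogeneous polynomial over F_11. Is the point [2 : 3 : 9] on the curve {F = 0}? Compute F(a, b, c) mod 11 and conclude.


F(2,3,9) ≡ 6 (mod 11); P is NOT on the curve.

Evaluate F(2, 3, 9) term-by-term (mod 11).
  -X**2 ↦ -1·4·1·1 = -4
  X*Y ↦ 1·2·3·1 = 6
  -2*X*Z ↦ -2·2·1·9 = -36
  -3*Y**2 ↦ -3·1·9·1 = -27
  3*Z**2 ↦ 3·1·1·81 = 243
Sum: F(2, 3, 9) = (-4) + (6) + (-36) + (-27) + (243) = 182.
Reducing mod 11: 182 ≡ 6 (mod 11).
Since F(a, b, c) ≡ 6 ≠ 0 (mod 11), P does NOT lie on the curve.


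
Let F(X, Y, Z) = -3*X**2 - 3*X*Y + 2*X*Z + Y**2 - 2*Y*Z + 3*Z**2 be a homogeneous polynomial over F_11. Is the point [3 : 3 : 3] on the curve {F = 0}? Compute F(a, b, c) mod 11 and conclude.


F(3,3,3) ≡ 4 (mod 11); P is NOT on the curve.

Evaluate F(3, 3, 3) term-by-term (mod 11).
  -3*X**2 ↦ -3·9·1·1 = -27
  -3*X*Y ↦ -3·3·3·1 = -27
  2*X*Z ↦ 2·3·1·3 = 18
  Y**2 ↦ 1·1·9·1 = 9
  -2*Y*Z ↦ -2·1·3·3 = -18
  3*Z**2 ↦ 3·1·1·9 = 27
Sum: F(3, 3, 3) = (-27) + (-27) + (18) + (9) + (-18) + (27) = -18.
Reducing mod 11: -18 ≡ 4 (mod 11).
Since F(a, b, c) ≡ 4 ≠ 0 (mod 11), P does NOT lie on the curve.


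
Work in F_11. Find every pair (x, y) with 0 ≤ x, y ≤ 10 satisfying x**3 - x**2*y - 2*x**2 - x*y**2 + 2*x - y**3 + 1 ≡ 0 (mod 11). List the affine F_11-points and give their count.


Affine F_11-points: {(0, 1), (3, 2), (3, 4), (4, 5), (5, 1), (5, 8), (8, 3), (9, 1), (9, 6)}; count = 9.

For each of the 121 pairs (x, y) ∈ F_11², evaluate f(x, y) mod 11. Record the zeros.
  x = 0: [0↦1, 1↦0, 2↦4, 3↦7, 4↦3, 5↦8, 6↦5, 7↦10, 8↦6, 9↦9, 10↦2]  zeros at y ∈ {1}
  x = 1: [0↦2, 1↦10, 2↦10, 3↦7, 4↦6, 5↦1, 6↦8, 7↦10, 8↦1, 9↦8, 10↦3]  zeros at y ∈ ∅
  x = 2: [0↦5, 1↦9, 2↦3, 3↦3, 4↦3, 5↦8, 6↦1, 7↦9, 8↦4, 9↦2, 10↦8]  zeros at y ∈ ∅
  x = 3: [0↦5, 1↦3, 2↦0, 3↦1, 4↦0, 5↦2, 6↦1, 7↦2, 8↦10, 9↦8, 10↦1]  zeros at y ∈ {2, 4}
  x = 4: [0↦8, 1↦9, 2↦7, 3↦7, 4↦3, 5↦0, 6↦3, 7↦6, 8↦3, 9↦10, 10↦10]  zeros at y ∈ {5}
  x = 5: [0↦9, 1↦0, 2↦8, 3↦5, 4↦7, 5↦8, 6↦2, 7↦5, 8↦0, 9↦3, 10↦8]  zeros at y ∈ {1, 8}
  x = 6: [0↦3, 1↦4, 2↦9, 3↦1, 4↦7, 5↦10, 6↦4, 7↦5, 8↦7, 9↦4, 10↦1]  zeros at y ∈ ∅
  x = 7: [0↦7, 1↦5, 2↦5, 3↦1, 4↦9, 5↦1, 6↦4, 7↦1, 8↦8, 9↦8, 10↦6]  zeros at y ∈ ∅
  x = 8: [0↦5, 1↦9, 2↦2, 3↦0, 4↦8, 5↦9, 6↦8, 7↦10, 8↦9, 9↦10, 10↦7]  zeros at y ∈ {3}
  x = 9: [0↦3, 1↦0, 2↦6, 3↦4, 4↦10, 5↦7, 6↦0, 7↦5, 8↦5, 9↦5, 10↦10]  zeros at y ∈ {1, 6}
  x = 10: [0↦7, 1↦6, 2↦1, 3↦8, 4↦10, 5↦1, 6↦8, 7↦3, 8↦2, 9↦10, 10↦10]  zeros at y ∈ ∅
Collecting zeros: affine points = {(0, 1), (3, 2), (3, 4), (4, 5), (5, 1), (5, 8), (8, 3), (9, 1), (9, 6)}.
Total count |C(F_11)_aff| = 9.
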